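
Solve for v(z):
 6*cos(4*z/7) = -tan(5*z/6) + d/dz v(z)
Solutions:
 v(z) = C1 - 6*log(cos(5*z/6))/5 + 21*sin(4*z/7)/2


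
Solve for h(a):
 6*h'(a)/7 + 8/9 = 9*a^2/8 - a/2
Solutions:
 h(a) = C1 + 7*a^3/16 - 7*a^2/24 - 28*a/27


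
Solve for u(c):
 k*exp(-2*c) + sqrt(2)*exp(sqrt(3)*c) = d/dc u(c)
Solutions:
 u(c) = C1 - k*exp(-2*c)/2 + sqrt(6)*exp(sqrt(3)*c)/3


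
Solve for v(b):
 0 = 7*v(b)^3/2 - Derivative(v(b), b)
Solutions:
 v(b) = -sqrt(-1/(C1 + 7*b))
 v(b) = sqrt(-1/(C1 + 7*b))


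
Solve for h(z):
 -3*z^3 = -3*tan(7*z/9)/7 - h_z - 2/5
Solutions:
 h(z) = C1 + 3*z^4/4 - 2*z/5 + 27*log(cos(7*z/9))/49


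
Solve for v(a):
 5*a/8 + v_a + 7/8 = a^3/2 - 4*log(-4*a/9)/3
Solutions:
 v(a) = C1 + a^4/8 - 5*a^2/16 - 4*a*log(-a)/3 + a*(-64*log(2) + 11 + 64*log(3))/24


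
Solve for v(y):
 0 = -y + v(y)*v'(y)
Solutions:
 v(y) = -sqrt(C1 + y^2)
 v(y) = sqrt(C1 + y^2)


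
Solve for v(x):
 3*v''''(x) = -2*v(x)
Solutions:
 v(x) = (C1*sin(6^(3/4)*x/6) + C2*cos(6^(3/4)*x/6))*exp(-6^(3/4)*x/6) + (C3*sin(6^(3/4)*x/6) + C4*cos(6^(3/4)*x/6))*exp(6^(3/4)*x/6)


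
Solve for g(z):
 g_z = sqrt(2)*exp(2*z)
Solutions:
 g(z) = C1 + sqrt(2)*exp(2*z)/2


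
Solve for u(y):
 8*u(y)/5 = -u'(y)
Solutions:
 u(y) = C1*exp(-8*y/5)


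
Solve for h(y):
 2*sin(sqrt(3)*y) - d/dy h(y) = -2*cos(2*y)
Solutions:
 h(y) = C1 + sin(2*y) - 2*sqrt(3)*cos(sqrt(3)*y)/3


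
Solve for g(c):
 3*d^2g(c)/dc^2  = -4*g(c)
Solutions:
 g(c) = C1*sin(2*sqrt(3)*c/3) + C2*cos(2*sqrt(3)*c/3)


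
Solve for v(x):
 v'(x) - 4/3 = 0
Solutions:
 v(x) = C1 + 4*x/3


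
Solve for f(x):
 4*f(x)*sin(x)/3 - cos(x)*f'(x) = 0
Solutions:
 f(x) = C1/cos(x)^(4/3)


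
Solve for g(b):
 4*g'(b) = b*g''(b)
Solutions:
 g(b) = C1 + C2*b^5


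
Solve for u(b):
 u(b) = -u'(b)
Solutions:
 u(b) = C1*exp(-b)


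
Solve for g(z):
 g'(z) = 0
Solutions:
 g(z) = C1


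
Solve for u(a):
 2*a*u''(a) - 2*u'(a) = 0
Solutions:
 u(a) = C1 + C2*a^2


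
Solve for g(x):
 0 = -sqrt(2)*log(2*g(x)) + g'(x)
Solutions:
 -sqrt(2)*Integral(1/(log(_y) + log(2)), (_y, g(x)))/2 = C1 - x


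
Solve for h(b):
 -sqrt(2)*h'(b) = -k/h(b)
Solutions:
 h(b) = -sqrt(C1 + sqrt(2)*b*k)
 h(b) = sqrt(C1 + sqrt(2)*b*k)


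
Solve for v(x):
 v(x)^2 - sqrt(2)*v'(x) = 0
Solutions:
 v(x) = -2/(C1 + sqrt(2)*x)


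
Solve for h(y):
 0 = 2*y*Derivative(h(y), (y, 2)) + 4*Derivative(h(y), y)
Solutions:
 h(y) = C1 + C2/y


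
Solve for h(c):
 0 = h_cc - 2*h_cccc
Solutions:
 h(c) = C1 + C2*c + C3*exp(-sqrt(2)*c/2) + C4*exp(sqrt(2)*c/2)


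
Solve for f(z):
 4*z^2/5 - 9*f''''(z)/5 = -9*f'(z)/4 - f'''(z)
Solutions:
 f(z) = C1 + C2*exp(z*(-5^(1/3)*(81*sqrt(60249) + 19883)^(1/3) - 20*5^(2/3)/(81*sqrt(60249) + 19883)^(1/3) + 20)/108)*sin(sqrt(3)*5^(1/3)*z*(-(81*sqrt(60249) + 19883)^(1/3) + 20*5^(1/3)/(81*sqrt(60249) + 19883)^(1/3))/108) + C3*exp(z*(-5^(1/3)*(81*sqrt(60249) + 19883)^(1/3) - 20*5^(2/3)/(81*sqrt(60249) + 19883)^(1/3) + 20)/108)*cos(sqrt(3)*5^(1/3)*z*(-(81*sqrt(60249) + 19883)^(1/3) + 20*5^(1/3)/(81*sqrt(60249) + 19883)^(1/3))/108) + C4*exp(z*(20*5^(2/3)/(81*sqrt(60249) + 19883)^(1/3) + 10 + 5^(1/3)*(81*sqrt(60249) + 19883)^(1/3))/54) - 16*z^3/135 + 128*z/405


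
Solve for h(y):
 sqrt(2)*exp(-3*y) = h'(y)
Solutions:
 h(y) = C1 - sqrt(2)*exp(-3*y)/3


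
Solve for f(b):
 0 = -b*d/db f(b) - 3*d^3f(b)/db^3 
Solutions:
 f(b) = C1 + Integral(C2*airyai(-3^(2/3)*b/3) + C3*airybi(-3^(2/3)*b/3), b)


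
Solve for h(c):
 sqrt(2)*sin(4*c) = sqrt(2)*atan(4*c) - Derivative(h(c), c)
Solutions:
 h(c) = C1 + sqrt(2)*(c*atan(4*c) - log(16*c^2 + 1)/8) + sqrt(2)*cos(4*c)/4


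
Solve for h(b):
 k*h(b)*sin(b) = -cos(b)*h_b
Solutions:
 h(b) = C1*exp(k*log(cos(b)))


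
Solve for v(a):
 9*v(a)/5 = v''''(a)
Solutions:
 v(a) = C1*exp(-sqrt(3)*5^(3/4)*a/5) + C2*exp(sqrt(3)*5^(3/4)*a/5) + C3*sin(sqrt(3)*5^(3/4)*a/5) + C4*cos(sqrt(3)*5^(3/4)*a/5)


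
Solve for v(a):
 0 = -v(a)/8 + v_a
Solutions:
 v(a) = C1*exp(a/8)


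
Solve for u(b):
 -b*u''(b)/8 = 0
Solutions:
 u(b) = C1 + C2*b


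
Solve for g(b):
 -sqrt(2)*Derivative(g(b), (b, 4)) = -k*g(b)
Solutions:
 g(b) = C1*exp(-2^(7/8)*b*k^(1/4)/2) + C2*exp(2^(7/8)*b*k^(1/4)/2) + C3*exp(-2^(7/8)*I*b*k^(1/4)/2) + C4*exp(2^(7/8)*I*b*k^(1/4)/2)


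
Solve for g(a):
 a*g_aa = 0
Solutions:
 g(a) = C1 + C2*a


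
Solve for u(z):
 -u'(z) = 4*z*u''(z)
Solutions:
 u(z) = C1 + C2*z^(3/4)


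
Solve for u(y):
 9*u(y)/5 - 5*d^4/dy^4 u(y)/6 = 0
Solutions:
 u(y) = C1*exp(-sqrt(5)*54^(1/4)*y/5) + C2*exp(sqrt(5)*54^(1/4)*y/5) + C3*sin(sqrt(5)*54^(1/4)*y/5) + C4*cos(sqrt(5)*54^(1/4)*y/5)


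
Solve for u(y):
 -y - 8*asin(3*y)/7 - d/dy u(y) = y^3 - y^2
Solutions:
 u(y) = C1 - y^4/4 + y^3/3 - y^2/2 - 8*y*asin(3*y)/7 - 8*sqrt(1 - 9*y^2)/21


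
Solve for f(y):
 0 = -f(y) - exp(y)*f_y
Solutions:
 f(y) = C1*exp(exp(-y))


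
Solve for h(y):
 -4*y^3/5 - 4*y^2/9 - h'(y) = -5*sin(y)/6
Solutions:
 h(y) = C1 - y^4/5 - 4*y^3/27 - 5*cos(y)/6


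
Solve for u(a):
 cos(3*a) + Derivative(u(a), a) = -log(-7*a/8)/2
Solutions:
 u(a) = C1 - a*log(-a)/2 - a*log(7) + a/2 + a*log(2) + a*log(14)/2 - sin(3*a)/3


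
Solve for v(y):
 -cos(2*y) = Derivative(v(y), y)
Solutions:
 v(y) = C1 - sin(2*y)/2


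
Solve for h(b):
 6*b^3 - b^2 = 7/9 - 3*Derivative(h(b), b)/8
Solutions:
 h(b) = C1 - 4*b^4 + 8*b^3/9 + 56*b/27


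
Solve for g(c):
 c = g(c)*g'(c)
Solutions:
 g(c) = -sqrt(C1 + c^2)
 g(c) = sqrt(C1 + c^2)


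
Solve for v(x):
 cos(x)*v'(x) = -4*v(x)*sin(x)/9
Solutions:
 v(x) = C1*cos(x)^(4/9)


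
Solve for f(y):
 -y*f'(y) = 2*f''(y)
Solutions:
 f(y) = C1 + C2*erf(y/2)


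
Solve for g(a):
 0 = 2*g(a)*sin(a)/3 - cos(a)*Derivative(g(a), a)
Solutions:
 g(a) = C1/cos(a)^(2/3)


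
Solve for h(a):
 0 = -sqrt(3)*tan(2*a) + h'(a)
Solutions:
 h(a) = C1 - sqrt(3)*log(cos(2*a))/2


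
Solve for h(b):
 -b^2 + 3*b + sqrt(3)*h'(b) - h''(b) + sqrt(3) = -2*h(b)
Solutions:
 h(b) = C1*exp(b*(-sqrt(11) + sqrt(3))/2) + C2*exp(b*(sqrt(3) + sqrt(11))/2) + b^2/2 - 3*b/2 - sqrt(3)*b/2 + sqrt(3)/4 + 5/4


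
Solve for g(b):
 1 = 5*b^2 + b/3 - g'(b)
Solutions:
 g(b) = C1 + 5*b^3/3 + b^2/6 - b


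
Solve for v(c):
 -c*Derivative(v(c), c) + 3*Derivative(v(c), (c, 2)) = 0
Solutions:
 v(c) = C1 + C2*erfi(sqrt(6)*c/6)


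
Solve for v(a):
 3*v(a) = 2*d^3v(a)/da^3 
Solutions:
 v(a) = C3*exp(2^(2/3)*3^(1/3)*a/2) + (C1*sin(2^(2/3)*3^(5/6)*a/4) + C2*cos(2^(2/3)*3^(5/6)*a/4))*exp(-2^(2/3)*3^(1/3)*a/4)


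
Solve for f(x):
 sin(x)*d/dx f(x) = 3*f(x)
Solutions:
 f(x) = C1*(cos(x) - 1)^(3/2)/(cos(x) + 1)^(3/2)


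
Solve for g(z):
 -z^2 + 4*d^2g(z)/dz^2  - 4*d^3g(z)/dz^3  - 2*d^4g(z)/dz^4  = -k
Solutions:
 g(z) = C1 + C2*z + C3*exp(z*(-1 + sqrt(3))) + C4*exp(-z*(1 + sqrt(3))) + z^4/48 + z^3/12 + z^2*(3 - k)/8


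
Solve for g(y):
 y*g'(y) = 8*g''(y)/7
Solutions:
 g(y) = C1 + C2*erfi(sqrt(7)*y/4)


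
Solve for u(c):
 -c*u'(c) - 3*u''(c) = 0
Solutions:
 u(c) = C1 + C2*erf(sqrt(6)*c/6)


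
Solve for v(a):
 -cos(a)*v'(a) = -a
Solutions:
 v(a) = C1 + Integral(a/cos(a), a)


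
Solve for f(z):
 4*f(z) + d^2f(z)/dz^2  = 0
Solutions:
 f(z) = C1*sin(2*z) + C2*cos(2*z)


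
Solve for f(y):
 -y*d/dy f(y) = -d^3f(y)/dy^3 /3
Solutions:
 f(y) = C1 + Integral(C2*airyai(3^(1/3)*y) + C3*airybi(3^(1/3)*y), y)


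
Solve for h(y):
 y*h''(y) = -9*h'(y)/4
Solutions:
 h(y) = C1 + C2/y^(5/4)


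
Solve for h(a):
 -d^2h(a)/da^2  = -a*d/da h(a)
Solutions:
 h(a) = C1 + C2*erfi(sqrt(2)*a/2)


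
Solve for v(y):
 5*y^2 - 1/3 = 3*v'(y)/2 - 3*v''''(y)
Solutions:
 v(y) = C1 + C4*exp(2^(2/3)*y/2) + 10*y^3/9 - 2*y/9 + (C2*sin(2^(2/3)*sqrt(3)*y/4) + C3*cos(2^(2/3)*sqrt(3)*y/4))*exp(-2^(2/3)*y/4)


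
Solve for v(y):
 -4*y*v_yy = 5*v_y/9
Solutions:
 v(y) = C1 + C2*y^(31/36)


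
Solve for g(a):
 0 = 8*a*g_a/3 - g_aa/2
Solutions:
 g(a) = C1 + C2*erfi(2*sqrt(6)*a/3)


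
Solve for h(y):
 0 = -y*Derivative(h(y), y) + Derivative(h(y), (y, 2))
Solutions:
 h(y) = C1 + C2*erfi(sqrt(2)*y/2)


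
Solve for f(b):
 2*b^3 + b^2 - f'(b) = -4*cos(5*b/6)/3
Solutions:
 f(b) = C1 + b^4/2 + b^3/3 + 8*sin(5*b/6)/5


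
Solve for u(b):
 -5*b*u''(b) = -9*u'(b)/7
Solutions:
 u(b) = C1 + C2*b^(44/35)


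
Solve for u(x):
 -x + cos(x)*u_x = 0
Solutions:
 u(x) = C1 + Integral(x/cos(x), x)


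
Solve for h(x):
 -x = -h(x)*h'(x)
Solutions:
 h(x) = -sqrt(C1 + x^2)
 h(x) = sqrt(C1 + x^2)


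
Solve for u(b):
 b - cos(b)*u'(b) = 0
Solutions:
 u(b) = C1 + Integral(b/cos(b), b)


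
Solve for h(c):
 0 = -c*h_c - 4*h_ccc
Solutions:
 h(c) = C1 + Integral(C2*airyai(-2^(1/3)*c/2) + C3*airybi(-2^(1/3)*c/2), c)


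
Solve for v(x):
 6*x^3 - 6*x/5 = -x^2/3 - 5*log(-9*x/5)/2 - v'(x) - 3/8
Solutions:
 v(x) = C1 - 3*x^4/2 - x^3/9 + 3*x^2/5 - 5*x*log(-x)/2 + x*(-5*log(3) + 17/8 + 5*log(5)/2)


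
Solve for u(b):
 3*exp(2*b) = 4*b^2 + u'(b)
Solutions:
 u(b) = C1 - 4*b^3/3 + 3*exp(2*b)/2


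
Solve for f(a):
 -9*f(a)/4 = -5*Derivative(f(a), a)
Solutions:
 f(a) = C1*exp(9*a/20)


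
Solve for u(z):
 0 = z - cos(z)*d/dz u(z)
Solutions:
 u(z) = C1 + Integral(z/cos(z), z)


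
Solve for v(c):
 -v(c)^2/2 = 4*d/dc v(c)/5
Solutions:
 v(c) = 8/(C1 + 5*c)


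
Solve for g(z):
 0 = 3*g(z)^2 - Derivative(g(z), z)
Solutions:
 g(z) = -1/(C1 + 3*z)


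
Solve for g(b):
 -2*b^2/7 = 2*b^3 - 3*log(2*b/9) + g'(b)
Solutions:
 g(b) = C1 - b^4/2 - 2*b^3/21 + 3*b*log(b) + b*log(8/729) - 3*b


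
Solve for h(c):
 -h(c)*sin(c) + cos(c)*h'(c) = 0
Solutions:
 h(c) = C1/cos(c)


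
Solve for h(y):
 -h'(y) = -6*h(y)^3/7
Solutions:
 h(y) = -sqrt(14)*sqrt(-1/(C1 + 6*y))/2
 h(y) = sqrt(14)*sqrt(-1/(C1 + 6*y))/2


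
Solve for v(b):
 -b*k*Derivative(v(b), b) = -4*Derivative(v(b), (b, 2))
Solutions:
 v(b) = Piecewise((-sqrt(2)*sqrt(pi)*C1*erf(sqrt(2)*b*sqrt(-k)/4)/sqrt(-k) - C2, (k > 0) | (k < 0)), (-C1*b - C2, True))


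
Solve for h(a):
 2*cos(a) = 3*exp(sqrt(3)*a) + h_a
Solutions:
 h(a) = C1 - sqrt(3)*exp(sqrt(3)*a) + 2*sin(a)


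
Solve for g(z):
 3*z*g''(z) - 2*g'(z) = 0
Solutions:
 g(z) = C1 + C2*z^(5/3)


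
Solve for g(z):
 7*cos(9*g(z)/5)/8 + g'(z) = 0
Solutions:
 7*z/8 - 5*log(sin(9*g(z)/5) - 1)/18 + 5*log(sin(9*g(z)/5) + 1)/18 = C1


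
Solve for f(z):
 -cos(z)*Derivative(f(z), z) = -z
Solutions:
 f(z) = C1 + Integral(z/cos(z), z)


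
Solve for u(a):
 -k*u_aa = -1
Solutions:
 u(a) = C1 + C2*a + a^2/(2*k)


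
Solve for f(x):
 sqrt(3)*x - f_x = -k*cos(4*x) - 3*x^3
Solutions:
 f(x) = C1 + k*sin(4*x)/4 + 3*x^4/4 + sqrt(3)*x^2/2


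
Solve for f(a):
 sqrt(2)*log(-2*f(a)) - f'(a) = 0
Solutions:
 -sqrt(2)*Integral(1/(log(-_y) + log(2)), (_y, f(a)))/2 = C1 - a


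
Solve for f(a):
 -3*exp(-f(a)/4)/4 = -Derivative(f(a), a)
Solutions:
 f(a) = 4*log(C1 + 3*a/16)


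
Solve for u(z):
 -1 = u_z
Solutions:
 u(z) = C1 - z


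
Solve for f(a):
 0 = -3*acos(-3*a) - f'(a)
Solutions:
 f(a) = C1 - 3*a*acos(-3*a) - sqrt(1 - 9*a^2)


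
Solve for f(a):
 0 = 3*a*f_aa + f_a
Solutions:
 f(a) = C1 + C2*a^(2/3)


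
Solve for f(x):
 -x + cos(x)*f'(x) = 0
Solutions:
 f(x) = C1 + Integral(x/cos(x), x)


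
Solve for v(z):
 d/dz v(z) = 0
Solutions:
 v(z) = C1


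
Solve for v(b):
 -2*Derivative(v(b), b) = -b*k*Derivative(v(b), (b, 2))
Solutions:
 v(b) = C1 + b^(((re(k) + 2)*re(k) + im(k)^2)/(re(k)^2 + im(k)^2))*(C2*sin(2*log(b)*Abs(im(k))/(re(k)^2 + im(k)^2)) + C3*cos(2*log(b)*im(k)/(re(k)^2 + im(k)^2)))


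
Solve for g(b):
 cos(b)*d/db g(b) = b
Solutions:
 g(b) = C1 + Integral(b/cos(b), b)


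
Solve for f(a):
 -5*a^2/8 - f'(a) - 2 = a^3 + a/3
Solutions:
 f(a) = C1 - a^4/4 - 5*a^3/24 - a^2/6 - 2*a


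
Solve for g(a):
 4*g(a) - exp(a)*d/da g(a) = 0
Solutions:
 g(a) = C1*exp(-4*exp(-a))


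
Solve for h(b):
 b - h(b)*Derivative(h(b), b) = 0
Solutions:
 h(b) = -sqrt(C1 + b^2)
 h(b) = sqrt(C1 + b^2)


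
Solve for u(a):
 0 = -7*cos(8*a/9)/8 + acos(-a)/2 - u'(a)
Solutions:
 u(a) = C1 + a*acos(-a)/2 + sqrt(1 - a^2)/2 - 63*sin(8*a/9)/64


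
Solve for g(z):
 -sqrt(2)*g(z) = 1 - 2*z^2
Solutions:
 g(z) = sqrt(2)*(z^2 - 1/2)


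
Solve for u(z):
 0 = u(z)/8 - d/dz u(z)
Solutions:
 u(z) = C1*exp(z/8)


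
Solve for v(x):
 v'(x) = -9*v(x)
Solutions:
 v(x) = C1*exp(-9*x)


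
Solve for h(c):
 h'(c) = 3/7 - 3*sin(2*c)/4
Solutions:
 h(c) = C1 + 3*c/7 + 3*cos(2*c)/8


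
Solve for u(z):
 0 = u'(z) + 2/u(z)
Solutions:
 u(z) = -sqrt(C1 - 4*z)
 u(z) = sqrt(C1 - 4*z)


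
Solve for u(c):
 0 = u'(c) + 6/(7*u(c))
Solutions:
 u(c) = -sqrt(C1 - 84*c)/7
 u(c) = sqrt(C1 - 84*c)/7


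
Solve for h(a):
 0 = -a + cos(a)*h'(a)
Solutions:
 h(a) = C1 + Integral(a/cos(a), a)


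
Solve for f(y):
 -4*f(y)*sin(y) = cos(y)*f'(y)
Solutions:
 f(y) = C1*cos(y)^4


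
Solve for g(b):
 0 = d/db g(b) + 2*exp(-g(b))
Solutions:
 g(b) = log(C1 - 2*b)


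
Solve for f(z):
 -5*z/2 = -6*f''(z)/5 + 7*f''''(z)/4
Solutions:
 f(z) = C1 + C2*z + C3*exp(-2*sqrt(210)*z/35) + C4*exp(2*sqrt(210)*z/35) + 25*z^3/72


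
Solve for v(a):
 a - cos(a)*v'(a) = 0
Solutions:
 v(a) = C1 + Integral(a/cos(a), a)


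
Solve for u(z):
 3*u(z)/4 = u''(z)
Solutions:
 u(z) = C1*exp(-sqrt(3)*z/2) + C2*exp(sqrt(3)*z/2)


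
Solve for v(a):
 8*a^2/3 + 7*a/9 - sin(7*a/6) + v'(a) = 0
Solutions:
 v(a) = C1 - 8*a^3/9 - 7*a^2/18 - 6*cos(7*a/6)/7


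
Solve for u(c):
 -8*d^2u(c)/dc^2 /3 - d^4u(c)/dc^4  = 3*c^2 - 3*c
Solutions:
 u(c) = C1 + C2*c + C3*sin(2*sqrt(6)*c/3) + C4*cos(2*sqrt(6)*c/3) - 3*c^4/32 + 3*c^3/16 + 27*c^2/64


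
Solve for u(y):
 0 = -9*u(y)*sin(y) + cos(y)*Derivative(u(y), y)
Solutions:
 u(y) = C1/cos(y)^9


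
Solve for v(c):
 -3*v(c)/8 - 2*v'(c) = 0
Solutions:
 v(c) = C1*exp(-3*c/16)


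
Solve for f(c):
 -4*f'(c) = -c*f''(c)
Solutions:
 f(c) = C1 + C2*c^5


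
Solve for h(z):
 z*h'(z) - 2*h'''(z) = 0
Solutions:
 h(z) = C1 + Integral(C2*airyai(2^(2/3)*z/2) + C3*airybi(2^(2/3)*z/2), z)


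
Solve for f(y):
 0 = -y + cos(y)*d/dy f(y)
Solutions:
 f(y) = C1 + Integral(y/cos(y), y)


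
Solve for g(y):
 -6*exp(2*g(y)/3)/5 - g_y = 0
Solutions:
 g(y) = 3*log(-sqrt(-1/(C1 - 6*y))) - 3*log(2) + 3*log(30)/2
 g(y) = 3*log(-1/(C1 - 6*y))/2 - 3*log(2) + 3*log(30)/2


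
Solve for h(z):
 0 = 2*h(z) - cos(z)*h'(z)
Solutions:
 h(z) = C1*(sin(z) + 1)/(sin(z) - 1)


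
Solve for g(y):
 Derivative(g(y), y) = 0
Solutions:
 g(y) = C1


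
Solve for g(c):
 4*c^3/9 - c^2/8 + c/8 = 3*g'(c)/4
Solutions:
 g(c) = C1 + 4*c^4/27 - c^3/18 + c^2/12


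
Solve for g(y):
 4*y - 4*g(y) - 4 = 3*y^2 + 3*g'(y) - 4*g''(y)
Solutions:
 g(y) = C1*exp(y*(3 - sqrt(73))/8) + C2*exp(y*(3 + sqrt(73))/8) - 3*y^2/4 + 17*y/8 - 131/32


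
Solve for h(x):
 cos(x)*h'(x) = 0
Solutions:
 h(x) = C1


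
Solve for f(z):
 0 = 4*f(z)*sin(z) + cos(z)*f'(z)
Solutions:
 f(z) = C1*cos(z)^4


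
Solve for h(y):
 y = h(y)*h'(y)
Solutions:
 h(y) = -sqrt(C1 + y^2)
 h(y) = sqrt(C1 + y^2)


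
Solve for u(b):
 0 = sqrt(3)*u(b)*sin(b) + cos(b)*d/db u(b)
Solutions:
 u(b) = C1*cos(b)^(sqrt(3))


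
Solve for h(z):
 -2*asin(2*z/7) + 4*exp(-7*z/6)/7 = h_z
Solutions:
 h(z) = C1 - 2*z*asin(2*z/7) - sqrt(49 - 4*z^2) - 24*exp(-7*z/6)/49


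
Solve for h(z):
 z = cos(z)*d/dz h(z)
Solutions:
 h(z) = C1 + Integral(z/cos(z), z)


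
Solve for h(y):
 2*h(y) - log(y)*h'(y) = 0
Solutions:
 h(y) = C1*exp(2*li(y))


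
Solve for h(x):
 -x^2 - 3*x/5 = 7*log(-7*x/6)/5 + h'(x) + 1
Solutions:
 h(x) = C1 - x^3/3 - 3*x^2/10 - 7*x*log(-x)/5 + x*(-7*log(7) + 2 + 7*log(6))/5


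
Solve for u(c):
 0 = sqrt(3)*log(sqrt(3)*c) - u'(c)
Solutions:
 u(c) = C1 + sqrt(3)*c*log(c) - sqrt(3)*c + sqrt(3)*c*log(3)/2


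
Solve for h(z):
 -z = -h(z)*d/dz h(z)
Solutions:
 h(z) = -sqrt(C1 + z^2)
 h(z) = sqrt(C1 + z^2)


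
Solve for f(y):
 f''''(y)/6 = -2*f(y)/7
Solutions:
 f(y) = (C1*sin(3^(1/4)*7^(3/4)*y/7) + C2*cos(3^(1/4)*7^(3/4)*y/7))*exp(-3^(1/4)*7^(3/4)*y/7) + (C3*sin(3^(1/4)*7^(3/4)*y/7) + C4*cos(3^(1/4)*7^(3/4)*y/7))*exp(3^(1/4)*7^(3/4)*y/7)


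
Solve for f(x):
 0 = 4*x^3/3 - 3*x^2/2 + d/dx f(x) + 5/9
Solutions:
 f(x) = C1 - x^4/3 + x^3/2 - 5*x/9


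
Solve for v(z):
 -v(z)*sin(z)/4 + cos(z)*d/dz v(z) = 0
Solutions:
 v(z) = C1/cos(z)^(1/4)


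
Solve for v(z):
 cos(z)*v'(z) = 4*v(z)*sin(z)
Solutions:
 v(z) = C1/cos(z)^4


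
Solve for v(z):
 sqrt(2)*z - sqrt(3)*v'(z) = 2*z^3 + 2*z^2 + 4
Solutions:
 v(z) = C1 - sqrt(3)*z^4/6 - 2*sqrt(3)*z^3/9 + sqrt(6)*z^2/6 - 4*sqrt(3)*z/3


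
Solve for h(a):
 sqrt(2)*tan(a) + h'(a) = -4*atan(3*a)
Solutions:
 h(a) = C1 - 4*a*atan(3*a) + 2*log(9*a^2 + 1)/3 + sqrt(2)*log(cos(a))


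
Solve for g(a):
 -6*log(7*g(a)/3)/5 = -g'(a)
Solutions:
 5*Integral(1/(-log(_y) - log(7) + log(3)), (_y, g(a)))/6 = C1 - a


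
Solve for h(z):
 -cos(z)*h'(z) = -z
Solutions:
 h(z) = C1 + Integral(z/cos(z), z)


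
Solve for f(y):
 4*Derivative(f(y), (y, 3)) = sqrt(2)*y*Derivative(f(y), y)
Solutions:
 f(y) = C1 + Integral(C2*airyai(sqrt(2)*y/2) + C3*airybi(sqrt(2)*y/2), y)


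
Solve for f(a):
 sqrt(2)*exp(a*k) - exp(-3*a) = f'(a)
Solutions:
 f(a) = C1 + exp(-3*a)/3 + sqrt(2)*exp(a*k)/k


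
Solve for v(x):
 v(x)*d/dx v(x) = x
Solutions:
 v(x) = -sqrt(C1 + x^2)
 v(x) = sqrt(C1 + x^2)


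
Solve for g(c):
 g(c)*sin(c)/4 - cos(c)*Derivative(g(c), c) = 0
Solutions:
 g(c) = C1/cos(c)^(1/4)


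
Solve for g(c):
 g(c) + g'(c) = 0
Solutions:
 g(c) = C1*exp(-c)


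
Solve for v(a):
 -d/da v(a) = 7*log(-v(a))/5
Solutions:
 -li(-v(a)) = C1 - 7*a/5


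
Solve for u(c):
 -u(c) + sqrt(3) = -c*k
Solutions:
 u(c) = c*k + sqrt(3)


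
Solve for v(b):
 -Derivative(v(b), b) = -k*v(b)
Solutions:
 v(b) = C1*exp(b*k)


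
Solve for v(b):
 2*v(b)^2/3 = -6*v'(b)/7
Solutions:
 v(b) = 9/(C1 + 7*b)


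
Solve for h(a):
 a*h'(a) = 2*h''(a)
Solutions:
 h(a) = C1 + C2*erfi(a/2)


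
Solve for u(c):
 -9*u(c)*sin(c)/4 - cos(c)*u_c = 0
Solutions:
 u(c) = C1*cos(c)^(9/4)


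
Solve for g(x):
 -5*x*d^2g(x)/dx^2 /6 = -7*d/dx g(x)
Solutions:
 g(x) = C1 + C2*x^(47/5)


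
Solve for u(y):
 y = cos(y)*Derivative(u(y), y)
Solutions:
 u(y) = C1 + Integral(y/cos(y), y)


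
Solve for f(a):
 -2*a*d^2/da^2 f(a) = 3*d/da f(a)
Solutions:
 f(a) = C1 + C2/sqrt(a)


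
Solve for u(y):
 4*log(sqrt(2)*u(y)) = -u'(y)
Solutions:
 Integral(1/(2*log(_y) + log(2)), (_y, u(y)))/2 = C1 - y


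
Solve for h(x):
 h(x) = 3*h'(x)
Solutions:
 h(x) = C1*exp(x/3)


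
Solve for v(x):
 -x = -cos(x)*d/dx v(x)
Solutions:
 v(x) = C1 + Integral(x/cos(x), x)


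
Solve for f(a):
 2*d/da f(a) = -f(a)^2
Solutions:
 f(a) = 2/(C1 + a)


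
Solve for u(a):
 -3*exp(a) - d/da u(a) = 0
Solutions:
 u(a) = C1 - 3*exp(a)


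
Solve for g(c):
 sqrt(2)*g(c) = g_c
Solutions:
 g(c) = C1*exp(sqrt(2)*c)


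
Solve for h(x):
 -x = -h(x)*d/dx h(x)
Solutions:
 h(x) = -sqrt(C1 + x^2)
 h(x) = sqrt(C1 + x^2)


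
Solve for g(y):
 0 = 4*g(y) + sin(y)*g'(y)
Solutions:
 g(y) = C1*(cos(y)^2 + 2*cos(y) + 1)/(cos(y)^2 - 2*cos(y) + 1)


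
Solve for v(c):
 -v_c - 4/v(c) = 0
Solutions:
 v(c) = -sqrt(C1 - 8*c)
 v(c) = sqrt(C1 - 8*c)


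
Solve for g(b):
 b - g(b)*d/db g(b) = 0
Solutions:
 g(b) = -sqrt(C1 + b^2)
 g(b) = sqrt(C1 + b^2)


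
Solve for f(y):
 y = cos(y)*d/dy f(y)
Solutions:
 f(y) = C1 + Integral(y/cos(y), y)


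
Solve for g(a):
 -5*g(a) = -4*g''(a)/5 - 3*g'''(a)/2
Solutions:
 g(a) = C1*exp(-a*(64/(225*sqrt(452553) + 151363)^(1/3) + 16 + (225*sqrt(452553) + 151363)^(1/3))/90)*sin(sqrt(3)*a*(-(225*sqrt(452553) + 151363)^(1/3) + 64/(225*sqrt(452553) + 151363)^(1/3))/90) + C2*exp(-a*(64/(225*sqrt(452553) + 151363)^(1/3) + 16 + (225*sqrt(452553) + 151363)^(1/3))/90)*cos(sqrt(3)*a*(-(225*sqrt(452553) + 151363)^(1/3) + 64/(225*sqrt(452553) + 151363)^(1/3))/90) + C3*exp(a*(-8 + 64/(225*sqrt(452553) + 151363)^(1/3) + (225*sqrt(452553) + 151363)^(1/3))/45)


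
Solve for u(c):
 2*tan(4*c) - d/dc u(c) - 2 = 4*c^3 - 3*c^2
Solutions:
 u(c) = C1 - c^4 + c^3 - 2*c - log(cos(4*c))/2


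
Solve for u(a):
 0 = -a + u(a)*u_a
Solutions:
 u(a) = -sqrt(C1 + a^2)
 u(a) = sqrt(C1 + a^2)


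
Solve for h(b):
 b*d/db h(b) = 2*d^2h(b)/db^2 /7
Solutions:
 h(b) = C1 + C2*erfi(sqrt(7)*b/2)


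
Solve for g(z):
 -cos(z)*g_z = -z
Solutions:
 g(z) = C1 + Integral(z/cos(z), z)


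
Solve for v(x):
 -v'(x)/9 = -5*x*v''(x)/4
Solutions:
 v(x) = C1 + C2*x^(49/45)


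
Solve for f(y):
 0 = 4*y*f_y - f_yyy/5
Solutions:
 f(y) = C1 + Integral(C2*airyai(20^(1/3)*y) + C3*airybi(20^(1/3)*y), y)


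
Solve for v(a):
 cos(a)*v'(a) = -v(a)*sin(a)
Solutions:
 v(a) = C1*cos(a)


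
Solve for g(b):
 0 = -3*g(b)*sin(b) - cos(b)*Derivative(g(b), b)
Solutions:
 g(b) = C1*cos(b)^3


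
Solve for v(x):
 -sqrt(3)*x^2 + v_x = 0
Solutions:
 v(x) = C1 + sqrt(3)*x^3/3


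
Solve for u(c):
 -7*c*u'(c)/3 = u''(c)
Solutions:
 u(c) = C1 + C2*erf(sqrt(42)*c/6)


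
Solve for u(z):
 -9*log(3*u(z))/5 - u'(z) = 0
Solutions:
 5*Integral(1/(log(_y) + log(3)), (_y, u(z)))/9 = C1 - z


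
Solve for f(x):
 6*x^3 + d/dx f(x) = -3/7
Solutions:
 f(x) = C1 - 3*x^4/2 - 3*x/7


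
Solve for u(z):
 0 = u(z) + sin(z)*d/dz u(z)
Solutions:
 u(z) = C1*sqrt(cos(z) + 1)/sqrt(cos(z) - 1)


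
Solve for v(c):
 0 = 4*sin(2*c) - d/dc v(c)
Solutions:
 v(c) = C1 - 2*cos(2*c)


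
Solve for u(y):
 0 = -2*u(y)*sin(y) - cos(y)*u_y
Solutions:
 u(y) = C1*cos(y)^2


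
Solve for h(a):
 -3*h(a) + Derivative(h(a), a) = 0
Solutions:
 h(a) = C1*exp(3*a)


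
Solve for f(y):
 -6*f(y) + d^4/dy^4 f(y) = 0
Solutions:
 f(y) = C1*exp(-6^(1/4)*y) + C2*exp(6^(1/4)*y) + C3*sin(6^(1/4)*y) + C4*cos(6^(1/4)*y)


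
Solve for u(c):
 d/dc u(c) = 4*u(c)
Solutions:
 u(c) = C1*exp(4*c)


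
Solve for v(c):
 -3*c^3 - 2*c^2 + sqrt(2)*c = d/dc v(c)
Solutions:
 v(c) = C1 - 3*c^4/4 - 2*c^3/3 + sqrt(2)*c^2/2


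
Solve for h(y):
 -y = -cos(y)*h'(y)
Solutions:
 h(y) = C1 + Integral(y/cos(y), y)


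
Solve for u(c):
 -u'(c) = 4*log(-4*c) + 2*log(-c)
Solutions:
 u(c) = C1 - 6*c*log(-c) + 2*c*(3 - 4*log(2))


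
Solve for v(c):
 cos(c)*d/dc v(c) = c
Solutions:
 v(c) = C1 + Integral(c/cos(c), c)


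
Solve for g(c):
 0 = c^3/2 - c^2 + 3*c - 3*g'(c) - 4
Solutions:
 g(c) = C1 + c^4/24 - c^3/9 + c^2/2 - 4*c/3


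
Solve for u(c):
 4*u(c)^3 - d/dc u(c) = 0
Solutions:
 u(c) = -sqrt(2)*sqrt(-1/(C1 + 4*c))/2
 u(c) = sqrt(2)*sqrt(-1/(C1 + 4*c))/2


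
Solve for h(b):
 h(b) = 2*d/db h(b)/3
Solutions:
 h(b) = C1*exp(3*b/2)


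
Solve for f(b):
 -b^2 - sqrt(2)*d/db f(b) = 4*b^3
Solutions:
 f(b) = C1 - sqrt(2)*b^4/2 - sqrt(2)*b^3/6


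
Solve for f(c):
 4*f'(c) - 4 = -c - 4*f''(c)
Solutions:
 f(c) = C1 + C2*exp(-c) - c^2/8 + 5*c/4


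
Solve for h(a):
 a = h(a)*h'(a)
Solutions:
 h(a) = -sqrt(C1 + a^2)
 h(a) = sqrt(C1 + a^2)


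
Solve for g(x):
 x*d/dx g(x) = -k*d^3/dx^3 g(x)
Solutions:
 g(x) = C1 + Integral(C2*airyai(x*(-1/k)^(1/3)) + C3*airybi(x*(-1/k)^(1/3)), x)


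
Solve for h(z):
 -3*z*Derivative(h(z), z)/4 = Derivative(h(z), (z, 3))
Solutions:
 h(z) = C1 + Integral(C2*airyai(-6^(1/3)*z/2) + C3*airybi(-6^(1/3)*z/2), z)


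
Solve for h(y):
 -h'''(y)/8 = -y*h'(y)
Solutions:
 h(y) = C1 + Integral(C2*airyai(2*y) + C3*airybi(2*y), y)


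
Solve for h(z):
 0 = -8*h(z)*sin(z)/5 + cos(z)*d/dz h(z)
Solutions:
 h(z) = C1/cos(z)^(8/5)


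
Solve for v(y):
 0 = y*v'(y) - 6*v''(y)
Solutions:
 v(y) = C1 + C2*erfi(sqrt(3)*y/6)


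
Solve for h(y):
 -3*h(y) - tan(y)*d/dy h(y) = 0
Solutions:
 h(y) = C1/sin(y)^3


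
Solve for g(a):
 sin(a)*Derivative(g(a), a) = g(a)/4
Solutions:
 g(a) = C1*(cos(a) - 1)^(1/8)/(cos(a) + 1)^(1/8)


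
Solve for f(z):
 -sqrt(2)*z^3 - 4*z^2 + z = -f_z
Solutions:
 f(z) = C1 + sqrt(2)*z^4/4 + 4*z^3/3 - z^2/2


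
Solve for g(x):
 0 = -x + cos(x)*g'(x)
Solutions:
 g(x) = C1 + Integral(x/cos(x), x)


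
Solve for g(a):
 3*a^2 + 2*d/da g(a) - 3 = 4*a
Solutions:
 g(a) = C1 - a^3/2 + a^2 + 3*a/2


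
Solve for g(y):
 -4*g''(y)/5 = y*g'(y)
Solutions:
 g(y) = C1 + C2*erf(sqrt(10)*y/4)


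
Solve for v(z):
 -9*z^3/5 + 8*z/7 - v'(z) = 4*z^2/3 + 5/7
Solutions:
 v(z) = C1 - 9*z^4/20 - 4*z^3/9 + 4*z^2/7 - 5*z/7


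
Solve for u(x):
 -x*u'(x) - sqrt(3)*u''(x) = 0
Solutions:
 u(x) = C1 + C2*erf(sqrt(2)*3^(3/4)*x/6)


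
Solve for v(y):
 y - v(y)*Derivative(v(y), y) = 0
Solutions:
 v(y) = -sqrt(C1 + y^2)
 v(y) = sqrt(C1 + y^2)


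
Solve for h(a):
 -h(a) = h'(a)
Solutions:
 h(a) = C1*exp(-a)


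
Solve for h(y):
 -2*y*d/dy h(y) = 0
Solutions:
 h(y) = C1


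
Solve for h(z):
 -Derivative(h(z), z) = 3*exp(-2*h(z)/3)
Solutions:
 h(z) = 3*log(-sqrt(C1 - 3*z)) - 3*log(3) + 3*log(6)/2
 h(z) = 3*log(C1 - 3*z)/2 - 3*log(3) + 3*log(6)/2


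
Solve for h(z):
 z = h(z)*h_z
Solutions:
 h(z) = -sqrt(C1 + z^2)
 h(z) = sqrt(C1 + z^2)


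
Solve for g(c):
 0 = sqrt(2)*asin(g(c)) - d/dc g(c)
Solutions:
 Integral(1/asin(_y), (_y, g(c))) = C1 + sqrt(2)*c


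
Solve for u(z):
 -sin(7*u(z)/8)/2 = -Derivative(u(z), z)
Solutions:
 -z/2 + 4*log(cos(7*u(z)/8) - 1)/7 - 4*log(cos(7*u(z)/8) + 1)/7 = C1


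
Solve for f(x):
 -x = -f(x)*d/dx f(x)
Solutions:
 f(x) = -sqrt(C1 + x^2)
 f(x) = sqrt(C1 + x^2)


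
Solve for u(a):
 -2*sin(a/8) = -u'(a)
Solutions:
 u(a) = C1 - 16*cos(a/8)


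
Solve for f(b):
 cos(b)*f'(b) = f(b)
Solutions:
 f(b) = C1*sqrt(sin(b) + 1)/sqrt(sin(b) - 1)


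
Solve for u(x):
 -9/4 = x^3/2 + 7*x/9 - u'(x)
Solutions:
 u(x) = C1 + x^4/8 + 7*x^2/18 + 9*x/4


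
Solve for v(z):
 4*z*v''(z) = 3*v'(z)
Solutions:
 v(z) = C1 + C2*z^(7/4)


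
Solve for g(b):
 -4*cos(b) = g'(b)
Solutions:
 g(b) = C1 - 4*sin(b)


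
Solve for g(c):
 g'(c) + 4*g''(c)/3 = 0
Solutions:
 g(c) = C1 + C2*exp(-3*c/4)


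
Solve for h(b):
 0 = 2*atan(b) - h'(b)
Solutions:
 h(b) = C1 + 2*b*atan(b) - log(b^2 + 1)


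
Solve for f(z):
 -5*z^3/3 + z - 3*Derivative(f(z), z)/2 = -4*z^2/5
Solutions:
 f(z) = C1 - 5*z^4/18 + 8*z^3/45 + z^2/3


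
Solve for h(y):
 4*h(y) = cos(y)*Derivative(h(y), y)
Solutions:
 h(y) = C1*(sin(y)^2 + 2*sin(y) + 1)/(sin(y)^2 - 2*sin(y) + 1)


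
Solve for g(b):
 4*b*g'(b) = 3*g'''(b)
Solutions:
 g(b) = C1 + Integral(C2*airyai(6^(2/3)*b/3) + C3*airybi(6^(2/3)*b/3), b)


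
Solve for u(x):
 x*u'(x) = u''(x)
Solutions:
 u(x) = C1 + C2*erfi(sqrt(2)*x/2)


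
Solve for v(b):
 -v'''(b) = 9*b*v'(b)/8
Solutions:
 v(b) = C1 + Integral(C2*airyai(-3^(2/3)*b/2) + C3*airybi(-3^(2/3)*b/2), b)


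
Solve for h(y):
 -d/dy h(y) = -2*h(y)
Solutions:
 h(y) = C1*exp(2*y)


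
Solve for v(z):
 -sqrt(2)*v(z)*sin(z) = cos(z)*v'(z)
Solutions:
 v(z) = C1*cos(z)^(sqrt(2))


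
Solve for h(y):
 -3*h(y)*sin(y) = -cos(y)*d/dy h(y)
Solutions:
 h(y) = C1/cos(y)^3


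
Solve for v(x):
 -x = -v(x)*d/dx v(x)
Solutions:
 v(x) = -sqrt(C1 + x^2)
 v(x) = sqrt(C1 + x^2)


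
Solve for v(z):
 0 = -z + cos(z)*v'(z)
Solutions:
 v(z) = C1 + Integral(z/cos(z), z)


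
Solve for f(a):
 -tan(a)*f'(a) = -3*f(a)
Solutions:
 f(a) = C1*sin(a)^3


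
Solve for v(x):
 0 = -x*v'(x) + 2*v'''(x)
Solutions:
 v(x) = C1 + Integral(C2*airyai(2^(2/3)*x/2) + C3*airybi(2^(2/3)*x/2), x)


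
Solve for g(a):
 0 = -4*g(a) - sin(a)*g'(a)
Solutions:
 g(a) = C1*(cos(a)^2 + 2*cos(a) + 1)/(cos(a)^2 - 2*cos(a) + 1)


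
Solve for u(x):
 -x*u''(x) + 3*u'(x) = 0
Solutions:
 u(x) = C1 + C2*x^4


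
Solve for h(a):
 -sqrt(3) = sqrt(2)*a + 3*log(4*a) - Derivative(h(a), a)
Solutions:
 h(a) = C1 + sqrt(2)*a^2/2 + 3*a*log(a) - 3*a + sqrt(3)*a + a*log(64)


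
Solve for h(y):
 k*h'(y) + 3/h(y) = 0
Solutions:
 h(y) = -sqrt(C1 - 6*y/k)
 h(y) = sqrt(C1 - 6*y/k)


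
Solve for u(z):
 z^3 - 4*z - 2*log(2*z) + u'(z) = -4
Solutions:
 u(z) = C1 - z^4/4 + 2*z^2 + 2*z*log(z) - 6*z + z*log(4)


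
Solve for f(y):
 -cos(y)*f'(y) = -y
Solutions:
 f(y) = C1 + Integral(y/cos(y), y)


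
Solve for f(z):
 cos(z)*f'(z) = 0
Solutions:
 f(z) = C1


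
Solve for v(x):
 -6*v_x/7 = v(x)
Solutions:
 v(x) = C1*exp(-7*x/6)


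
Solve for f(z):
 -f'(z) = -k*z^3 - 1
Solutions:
 f(z) = C1 + k*z^4/4 + z


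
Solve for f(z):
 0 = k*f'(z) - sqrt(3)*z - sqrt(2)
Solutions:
 f(z) = C1 + sqrt(3)*z^2/(2*k) + sqrt(2)*z/k


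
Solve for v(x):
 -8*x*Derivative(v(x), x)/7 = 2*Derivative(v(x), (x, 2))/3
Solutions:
 v(x) = C1 + C2*erf(sqrt(42)*x/7)


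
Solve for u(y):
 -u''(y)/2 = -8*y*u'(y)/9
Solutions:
 u(y) = C1 + C2*erfi(2*sqrt(2)*y/3)


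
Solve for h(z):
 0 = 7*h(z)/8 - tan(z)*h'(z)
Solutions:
 h(z) = C1*sin(z)^(7/8)


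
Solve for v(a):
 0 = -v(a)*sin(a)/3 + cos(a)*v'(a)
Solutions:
 v(a) = C1/cos(a)^(1/3)


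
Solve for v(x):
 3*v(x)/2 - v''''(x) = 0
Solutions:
 v(x) = C1*exp(-2^(3/4)*3^(1/4)*x/2) + C2*exp(2^(3/4)*3^(1/4)*x/2) + C3*sin(2^(3/4)*3^(1/4)*x/2) + C4*cos(2^(3/4)*3^(1/4)*x/2)


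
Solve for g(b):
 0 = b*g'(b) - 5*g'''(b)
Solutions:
 g(b) = C1 + Integral(C2*airyai(5^(2/3)*b/5) + C3*airybi(5^(2/3)*b/5), b)


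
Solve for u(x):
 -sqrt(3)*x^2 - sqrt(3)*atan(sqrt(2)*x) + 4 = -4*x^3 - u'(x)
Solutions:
 u(x) = C1 - x^4 + sqrt(3)*x^3/3 - 4*x + sqrt(3)*(x*atan(sqrt(2)*x) - sqrt(2)*log(2*x^2 + 1)/4)


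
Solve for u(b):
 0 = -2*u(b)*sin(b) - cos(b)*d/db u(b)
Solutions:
 u(b) = C1*cos(b)^2


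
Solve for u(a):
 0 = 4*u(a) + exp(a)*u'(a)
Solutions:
 u(a) = C1*exp(4*exp(-a))


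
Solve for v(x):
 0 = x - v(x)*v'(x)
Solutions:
 v(x) = -sqrt(C1 + x^2)
 v(x) = sqrt(C1 + x^2)


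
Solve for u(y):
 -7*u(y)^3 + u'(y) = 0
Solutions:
 u(y) = -sqrt(2)*sqrt(-1/(C1 + 7*y))/2
 u(y) = sqrt(2)*sqrt(-1/(C1 + 7*y))/2


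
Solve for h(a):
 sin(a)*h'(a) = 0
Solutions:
 h(a) = C1


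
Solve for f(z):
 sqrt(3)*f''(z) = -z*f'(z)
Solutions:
 f(z) = C1 + C2*erf(sqrt(2)*3^(3/4)*z/6)


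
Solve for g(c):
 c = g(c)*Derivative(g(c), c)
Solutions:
 g(c) = -sqrt(C1 + c^2)
 g(c) = sqrt(C1 + c^2)


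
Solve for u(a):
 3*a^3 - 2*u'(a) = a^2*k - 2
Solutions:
 u(a) = C1 + 3*a^4/8 - a^3*k/6 + a


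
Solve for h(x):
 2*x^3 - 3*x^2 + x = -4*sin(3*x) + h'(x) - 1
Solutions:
 h(x) = C1 + x^4/2 - x^3 + x^2/2 + x - 4*cos(3*x)/3


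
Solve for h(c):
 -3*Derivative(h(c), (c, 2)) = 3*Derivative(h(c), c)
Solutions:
 h(c) = C1 + C2*exp(-c)


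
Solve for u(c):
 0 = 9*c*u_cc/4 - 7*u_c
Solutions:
 u(c) = C1 + C2*c^(37/9)


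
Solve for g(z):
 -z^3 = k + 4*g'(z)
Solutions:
 g(z) = C1 - k*z/4 - z^4/16


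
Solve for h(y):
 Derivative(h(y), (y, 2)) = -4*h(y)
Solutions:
 h(y) = C1*sin(2*y) + C2*cos(2*y)


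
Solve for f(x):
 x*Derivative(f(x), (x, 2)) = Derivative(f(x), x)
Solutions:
 f(x) = C1 + C2*x^2


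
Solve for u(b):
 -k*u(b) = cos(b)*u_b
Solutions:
 u(b) = C1*exp(k*(log(sin(b) - 1) - log(sin(b) + 1))/2)


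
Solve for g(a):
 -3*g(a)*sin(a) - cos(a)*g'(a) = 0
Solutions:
 g(a) = C1*cos(a)^3


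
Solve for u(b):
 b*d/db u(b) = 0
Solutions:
 u(b) = C1


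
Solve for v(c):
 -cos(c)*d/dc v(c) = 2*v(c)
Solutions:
 v(c) = C1*(sin(c) - 1)/(sin(c) + 1)


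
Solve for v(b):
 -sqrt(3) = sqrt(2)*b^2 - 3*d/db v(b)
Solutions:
 v(b) = C1 + sqrt(2)*b^3/9 + sqrt(3)*b/3


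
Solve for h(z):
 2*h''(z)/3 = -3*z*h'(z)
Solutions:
 h(z) = C1 + C2*erf(3*z/2)


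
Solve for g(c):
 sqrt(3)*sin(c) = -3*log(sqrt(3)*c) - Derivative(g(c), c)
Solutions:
 g(c) = C1 - 3*c*log(c) - 3*c*log(3)/2 + 3*c + sqrt(3)*cos(c)


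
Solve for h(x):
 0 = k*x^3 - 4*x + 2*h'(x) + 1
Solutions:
 h(x) = C1 - k*x^4/8 + x^2 - x/2


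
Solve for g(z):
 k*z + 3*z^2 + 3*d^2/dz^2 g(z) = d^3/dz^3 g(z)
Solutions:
 g(z) = C1 + C2*z + C3*exp(3*z) - z^4/12 + z^3*(-k - 2)/18 + z^2*(-k - 2)/18


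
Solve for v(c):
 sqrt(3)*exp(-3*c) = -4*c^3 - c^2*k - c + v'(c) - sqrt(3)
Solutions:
 v(c) = C1 + c^4 + c^3*k/3 + c^2/2 + sqrt(3)*c - sqrt(3)*exp(-3*c)/3


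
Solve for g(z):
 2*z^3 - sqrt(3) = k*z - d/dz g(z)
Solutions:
 g(z) = C1 + k*z^2/2 - z^4/2 + sqrt(3)*z


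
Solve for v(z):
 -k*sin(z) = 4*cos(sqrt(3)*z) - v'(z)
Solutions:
 v(z) = C1 - k*cos(z) + 4*sqrt(3)*sin(sqrt(3)*z)/3


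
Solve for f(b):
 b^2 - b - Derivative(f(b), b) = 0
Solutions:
 f(b) = C1 + b^3/3 - b^2/2


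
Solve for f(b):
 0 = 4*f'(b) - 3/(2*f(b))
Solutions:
 f(b) = -sqrt(C1 + 3*b)/2
 f(b) = sqrt(C1 + 3*b)/2


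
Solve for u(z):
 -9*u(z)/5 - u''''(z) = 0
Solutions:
 u(z) = (C1*sin(5^(3/4)*sqrt(6)*z/10) + C2*cos(5^(3/4)*sqrt(6)*z/10))*exp(-5^(3/4)*sqrt(6)*z/10) + (C3*sin(5^(3/4)*sqrt(6)*z/10) + C4*cos(5^(3/4)*sqrt(6)*z/10))*exp(5^(3/4)*sqrt(6)*z/10)


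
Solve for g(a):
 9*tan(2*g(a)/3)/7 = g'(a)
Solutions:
 g(a) = -3*asin(C1*exp(6*a/7))/2 + 3*pi/2
 g(a) = 3*asin(C1*exp(6*a/7))/2


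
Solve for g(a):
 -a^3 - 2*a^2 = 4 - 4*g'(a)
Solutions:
 g(a) = C1 + a^4/16 + a^3/6 + a


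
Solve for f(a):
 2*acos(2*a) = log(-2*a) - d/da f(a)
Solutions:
 f(a) = C1 + a*log(-a) - 2*a*acos(2*a) - a + a*log(2) + sqrt(1 - 4*a^2)


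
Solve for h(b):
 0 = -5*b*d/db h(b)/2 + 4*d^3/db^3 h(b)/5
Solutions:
 h(b) = C1 + Integral(C2*airyai(5^(2/3)*b/2) + C3*airybi(5^(2/3)*b/2), b)


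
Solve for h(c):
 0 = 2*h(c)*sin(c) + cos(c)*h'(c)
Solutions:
 h(c) = C1*cos(c)^2


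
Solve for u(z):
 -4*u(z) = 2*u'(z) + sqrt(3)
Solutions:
 u(z) = C1*exp(-2*z) - sqrt(3)/4


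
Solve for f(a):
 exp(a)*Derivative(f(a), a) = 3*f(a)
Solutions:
 f(a) = C1*exp(-3*exp(-a))


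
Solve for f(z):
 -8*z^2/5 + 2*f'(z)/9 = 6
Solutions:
 f(z) = C1 + 12*z^3/5 + 27*z


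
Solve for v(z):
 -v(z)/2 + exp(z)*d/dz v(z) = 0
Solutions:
 v(z) = C1*exp(-exp(-z)/2)


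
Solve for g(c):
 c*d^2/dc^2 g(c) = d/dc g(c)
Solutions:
 g(c) = C1 + C2*c^2


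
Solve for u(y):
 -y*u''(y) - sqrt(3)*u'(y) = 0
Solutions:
 u(y) = C1 + C2*y^(1 - sqrt(3))


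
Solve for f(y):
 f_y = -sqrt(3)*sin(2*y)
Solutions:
 f(y) = C1 + sqrt(3)*cos(2*y)/2


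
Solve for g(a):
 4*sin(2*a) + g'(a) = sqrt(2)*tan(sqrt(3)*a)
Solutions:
 g(a) = C1 - sqrt(6)*log(cos(sqrt(3)*a))/3 + 2*cos(2*a)


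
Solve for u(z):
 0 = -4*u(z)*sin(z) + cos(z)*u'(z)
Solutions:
 u(z) = C1/cos(z)^4


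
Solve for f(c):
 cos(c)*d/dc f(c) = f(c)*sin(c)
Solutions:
 f(c) = C1/cos(c)


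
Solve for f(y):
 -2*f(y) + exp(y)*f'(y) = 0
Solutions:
 f(y) = C1*exp(-2*exp(-y))


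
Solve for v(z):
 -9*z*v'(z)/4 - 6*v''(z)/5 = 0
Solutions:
 v(z) = C1 + C2*erf(sqrt(15)*z/4)


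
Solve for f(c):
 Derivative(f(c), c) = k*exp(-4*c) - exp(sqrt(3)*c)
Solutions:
 f(c) = C1 - k*exp(-4*c)/4 - sqrt(3)*exp(sqrt(3)*c)/3


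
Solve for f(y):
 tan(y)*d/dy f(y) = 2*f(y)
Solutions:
 f(y) = C1*sin(y)^2


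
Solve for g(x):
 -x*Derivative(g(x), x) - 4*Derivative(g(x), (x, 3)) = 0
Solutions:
 g(x) = C1 + Integral(C2*airyai(-2^(1/3)*x/2) + C3*airybi(-2^(1/3)*x/2), x)


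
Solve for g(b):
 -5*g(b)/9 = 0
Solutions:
 g(b) = 0


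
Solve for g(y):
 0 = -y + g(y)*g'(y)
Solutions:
 g(y) = -sqrt(C1 + y^2)
 g(y) = sqrt(C1 + y^2)


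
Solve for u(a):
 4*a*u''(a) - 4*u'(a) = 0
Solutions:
 u(a) = C1 + C2*a^2


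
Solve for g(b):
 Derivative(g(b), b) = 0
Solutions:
 g(b) = C1


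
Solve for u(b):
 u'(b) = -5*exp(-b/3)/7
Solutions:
 u(b) = C1 + 15*exp(-b/3)/7


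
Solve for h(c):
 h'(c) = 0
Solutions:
 h(c) = C1


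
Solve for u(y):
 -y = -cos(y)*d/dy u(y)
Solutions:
 u(y) = C1 + Integral(y/cos(y), y)


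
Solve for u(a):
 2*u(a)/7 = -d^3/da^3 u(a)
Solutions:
 u(a) = C3*exp(-2^(1/3)*7^(2/3)*a/7) + (C1*sin(2^(1/3)*sqrt(3)*7^(2/3)*a/14) + C2*cos(2^(1/3)*sqrt(3)*7^(2/3)*a/14))*exp(2^(1/3)*7^(2/3)*a/14)


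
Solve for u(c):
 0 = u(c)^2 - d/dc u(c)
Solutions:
 u(c) = -1/(C1 + c)


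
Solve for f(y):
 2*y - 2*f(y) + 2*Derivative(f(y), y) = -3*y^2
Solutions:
 f(y) = C1*exp(y) + 3*y^2/2 + 4*y + 4


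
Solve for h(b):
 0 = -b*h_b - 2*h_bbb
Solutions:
 h(b) = C1 + Integral(C2*airyai(-2^(2/3)*b/2) + C3*airybi(-2^(2/3)*b/2), b)


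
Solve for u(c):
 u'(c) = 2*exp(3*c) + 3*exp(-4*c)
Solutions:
 u(c) = C1 + 2*exp(3*c)/3 - 3*exp(-4*c)/4


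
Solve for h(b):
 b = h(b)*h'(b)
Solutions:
 h(b) = -sqrt(C1 + b^2)
 h(b) = sqrt(C1 + b^2)


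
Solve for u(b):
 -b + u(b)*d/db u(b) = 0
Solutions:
 u(b) = -sqrt(C1 + b^2)
 u(b) = sqrt(C1 + b^2)


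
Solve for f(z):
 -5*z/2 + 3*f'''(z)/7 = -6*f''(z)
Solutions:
 f(z) = C1 + C2*z + C3*exp(-14*z) + 5*z^3/72 - 5*z^2/336


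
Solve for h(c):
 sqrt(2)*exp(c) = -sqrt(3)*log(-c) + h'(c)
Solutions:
 h(c) = C1 + sqrt(3)*c*log(-c) - sqrt(3)*c + sqrt(2)*exp(c)


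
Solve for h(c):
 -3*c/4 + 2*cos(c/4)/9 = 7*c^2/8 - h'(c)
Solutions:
 h(c) = C1 + 7*c^3/24 + 3*c^2/8 - 8*sin(c/4)/9


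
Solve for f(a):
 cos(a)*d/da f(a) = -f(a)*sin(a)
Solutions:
 f(a) = C1*cos(a)


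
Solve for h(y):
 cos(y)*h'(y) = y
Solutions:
 h(y) = C1 + Integral(y/cos(y), y)


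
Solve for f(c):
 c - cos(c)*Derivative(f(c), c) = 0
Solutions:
 f(c) = C1 + Integral(c/cos(c), c)


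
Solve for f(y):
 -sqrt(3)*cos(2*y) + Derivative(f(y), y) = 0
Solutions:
 f(y) = C1 + sqrt(3)*sin(2*y)/2


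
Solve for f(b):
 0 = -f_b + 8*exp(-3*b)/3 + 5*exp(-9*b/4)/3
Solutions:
 f(b) = C1 - 8*exp(-3*b)/9 - 20*exp(-9*b/4)/27


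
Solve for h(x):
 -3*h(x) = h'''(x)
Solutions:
 h(x) = C3*exp(-3^(1/3)*x) + (C1*sin(3^(5/6)*x/2) + C2*cos(3^(5/6)*x/2))*exp(3^(1/3)*x/2)


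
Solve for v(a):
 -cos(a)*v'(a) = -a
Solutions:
 v(a) = C1 + Integral(a/cos(a), a)


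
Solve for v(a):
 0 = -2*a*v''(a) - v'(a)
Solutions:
 v(a) = C1 + C2*sqrt(a)


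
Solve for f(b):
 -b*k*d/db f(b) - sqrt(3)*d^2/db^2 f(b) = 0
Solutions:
 f(b) = Piecewise((-sqrt(2)*3^(1/4)*sqrt(pi)*C1*erf(sqrt(2)*3^(3/4)*b*sqrt(k)/6)/(2*sqrt(k)) - C2, (k > 0) | (k < 0)), (-C1*b - C2, True))


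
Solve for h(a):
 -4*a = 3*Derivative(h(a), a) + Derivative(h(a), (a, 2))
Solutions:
 h(a) = C1 + C2*exp(-3*a) - 2*a^2/3 + 4*a/9


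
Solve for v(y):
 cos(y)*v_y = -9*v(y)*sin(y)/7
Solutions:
 v(y) = C1*cos(y)^(9/7)


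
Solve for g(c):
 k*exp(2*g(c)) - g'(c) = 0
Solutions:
 g(c) = log(-sqrt(-1/(C1 + c*k))) - log(2)/2
 g(c) = log(-1/(C1 + c*k))/2 - log(2)/2


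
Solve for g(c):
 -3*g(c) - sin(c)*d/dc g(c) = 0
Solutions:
 g(c) = C1*(cos(c) + 1)^(3/2)/(cos(c) - 1)^(3/2)


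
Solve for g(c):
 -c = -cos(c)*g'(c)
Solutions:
 g(c) = C1 + Integral(c/cos(c), c)


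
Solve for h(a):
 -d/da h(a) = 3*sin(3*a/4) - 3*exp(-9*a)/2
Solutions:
 h(a) = C1 + 4*cos(3*a/4) - exp(-9*a)/6
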